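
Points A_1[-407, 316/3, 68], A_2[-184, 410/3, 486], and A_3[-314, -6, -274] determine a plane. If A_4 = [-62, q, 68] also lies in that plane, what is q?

-2

The plane through A_1, A_2, A_3 has equation (107464/3)x + 115140y − (83224/3)z = -13012840/3.
Substituting A_4: (115140)q + (-12322000/3) = -13012840/3, so q = -2.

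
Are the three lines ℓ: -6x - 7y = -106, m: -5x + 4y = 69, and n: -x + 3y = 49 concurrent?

Yes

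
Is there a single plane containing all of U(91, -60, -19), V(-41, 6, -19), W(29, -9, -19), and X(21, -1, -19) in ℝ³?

Yes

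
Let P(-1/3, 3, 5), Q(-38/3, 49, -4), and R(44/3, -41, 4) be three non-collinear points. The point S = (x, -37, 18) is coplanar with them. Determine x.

26/3

The plane through P, Q, R has equation −442x − (442/3)y − (442/3)z = -3094/3.
Substituting S: (-442)x + (8398/3) = -3094/3, so x = 26/3.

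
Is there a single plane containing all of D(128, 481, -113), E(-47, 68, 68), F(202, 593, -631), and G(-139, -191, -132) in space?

Yes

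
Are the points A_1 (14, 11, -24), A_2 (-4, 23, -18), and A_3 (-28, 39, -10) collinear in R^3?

Yes

A_1A_2 = (-18, 12, 6), A_1A_3 = (-42, 28, 14).
Each component of A_1A_3 is 7/3 times the corresponding component of A_1A_2, so A_1A_3 = 7/3·A_1A_2 and the points are collinear.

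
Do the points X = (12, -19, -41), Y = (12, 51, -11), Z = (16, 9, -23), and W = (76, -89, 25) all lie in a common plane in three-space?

Yes

With X as base: XY = (0, 70, 30), XZ = (4, 28, 18), XW = (64, -70, 66).
XZ × XW = (3108, 888, -2072).
XY · (XZ × XW) = 0.
The scalar triple product vanishes, so the four points are coplanar.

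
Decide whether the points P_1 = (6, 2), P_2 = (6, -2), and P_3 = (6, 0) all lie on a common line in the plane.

Yes

P_1P_2 = (0, -4), P_1P_3 = (0, -2).
Twice the signed area of △P_1P_2P_3 is (0)(-2) − (-4)(0) = 0.
The triangle is degenerate (zero area), so the points are collinear.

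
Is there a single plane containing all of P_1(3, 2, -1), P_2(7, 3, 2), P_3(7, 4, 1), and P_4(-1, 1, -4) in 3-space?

The four points are coplanar iff the 3×3 determinant with rows P_1P_2, P_1P_3, P_1P_4 is zero.
Rows: (4, 1, 3), (4, 2, 2), (-4, -1, -3).
Expanding along the first row: (4)(-4) − (1)(-4) + (3)(4) = 0.
Zero determinant ⇒ coplanar.

Yes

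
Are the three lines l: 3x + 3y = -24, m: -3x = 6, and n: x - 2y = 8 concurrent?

The three lines meet at one point iff the augmented coefficient matrix [aᵢ bᵢ cᵢ] has rank < 3, i.e. its determinant vanishes.
Here the determinant is -18.
Nonzero, so no common point exists.

No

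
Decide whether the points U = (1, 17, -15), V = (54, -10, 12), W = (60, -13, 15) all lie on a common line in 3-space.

No

UV = (53, -27, 27), UW = (59, -30, 30).
Comparing components 3 and 1: (27)(59) − (53)(30) = 3 ≠ 0, so UV and UW are not parallel and the points are not collinear.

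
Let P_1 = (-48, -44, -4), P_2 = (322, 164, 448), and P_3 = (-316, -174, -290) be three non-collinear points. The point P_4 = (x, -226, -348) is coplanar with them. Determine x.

A normal to the plane is n = P_1P_2 × P_1P_3 = (-728, -15316, 7644).
P_4 lies in the plane iff n · P_1P_4 = 0.
This gives (-728)x + (123032) = 0, so x = 169.

169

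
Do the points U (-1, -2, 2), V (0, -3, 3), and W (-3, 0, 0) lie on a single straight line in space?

Yes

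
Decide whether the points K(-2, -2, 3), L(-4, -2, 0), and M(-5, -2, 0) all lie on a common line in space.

No

KL = (-2, 0, -3), KM = (-3, 0, -3).
Comparing components 3 and 1: (-3)(-3) − (-2)(-3) = 3 ≠ 0, so KL and KM are not parallel and the points are not collinear.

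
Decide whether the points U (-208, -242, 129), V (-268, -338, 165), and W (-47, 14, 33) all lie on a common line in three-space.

UV = (-60, -96, 36), UW = (161, 256, -96).
UV × UW = (0, 36, 96).
The cross product is nonzero, so the points do not lie on one line.

No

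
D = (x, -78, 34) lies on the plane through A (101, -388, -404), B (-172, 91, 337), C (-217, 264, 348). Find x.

-67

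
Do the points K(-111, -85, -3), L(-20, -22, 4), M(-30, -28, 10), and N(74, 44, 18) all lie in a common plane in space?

A normal to the plane through K, L, M is n = KL × KM = (420, -616, 84).
The plane has equation n·P = 5488. For N: n·N = 5488.
Equal, so N lies in the plane and all four are coplanar.

Yes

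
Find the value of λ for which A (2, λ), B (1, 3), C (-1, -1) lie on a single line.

5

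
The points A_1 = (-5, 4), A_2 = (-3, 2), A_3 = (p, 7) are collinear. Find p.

-8

Collinearity: (A_3 − A_1) must be parallel to (A_2 − A_1) = (2, -2).
Cross-multiplying the components: (p − (-5))·(-2) = (3)·(2).
Solving gives p = -8.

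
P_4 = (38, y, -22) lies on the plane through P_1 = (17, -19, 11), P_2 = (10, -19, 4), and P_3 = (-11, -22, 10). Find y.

The plane through P_1, P_2, P_3 has equation −21x + 189y + 21z = -3717.
Substituting P_4: (189)y + (-1260) = -3717, so y = -13.

-13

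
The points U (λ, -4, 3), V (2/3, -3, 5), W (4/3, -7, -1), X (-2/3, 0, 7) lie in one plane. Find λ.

2/3

The points are coplanar iff UV · (UW × UX) = 0.
Expanding, this is linear in λ: (-10)λ + (20/3) = 0.
So λ = 2/3.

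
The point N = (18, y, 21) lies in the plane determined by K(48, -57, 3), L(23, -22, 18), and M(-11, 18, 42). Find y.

-15

The plane through K, L, M has equation 240x + 90y + 190z = 6960.
Substituting N: (90)y + (8310) = 6960, so y = -15.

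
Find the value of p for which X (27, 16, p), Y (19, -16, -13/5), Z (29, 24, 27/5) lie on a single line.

19/5

Collinearity requires XY × XZ = 0; each component is linear in p.
The x-component gives (40)p + (-152) = 0, so p = 19/5.
The remaining components then also vanish.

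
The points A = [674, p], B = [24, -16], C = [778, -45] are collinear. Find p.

-41

Collinearity: (A − B) must be parallel to (C − B) = (754, -29).
Cross-multiplying the components: (p − (-16))·(754) = (650)·(-29).
Solving gives p = -41.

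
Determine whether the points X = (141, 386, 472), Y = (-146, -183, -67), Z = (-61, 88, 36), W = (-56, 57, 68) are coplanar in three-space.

A normal to the plane through X, Y, Z is n = XY × XZ = (87462, -16254, -29412).
The plane has equation n·P = -7824366. For W: n·W = -7824366.
Equal, so W lies in the plane and all four are coplanar.

Yes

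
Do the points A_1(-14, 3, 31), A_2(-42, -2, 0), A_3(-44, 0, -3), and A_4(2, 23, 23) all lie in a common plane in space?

A normal to the plane through A_1, A_2, A_3 is n = A_1A_2 × A_1A_3 = (77, -22, -66).
The plane has equation n·P = -3190. For A_4: n·A_4 = -1870.
-1870 ≠ -3190, so A_4 is off the plane.

No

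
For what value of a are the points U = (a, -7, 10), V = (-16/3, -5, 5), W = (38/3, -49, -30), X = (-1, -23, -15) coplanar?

-1

The points are coplanar iff UV · (UW × UX) = 0.
Expanding, this is linear in a: (-250)a + (-250) = 0.
So a = -1.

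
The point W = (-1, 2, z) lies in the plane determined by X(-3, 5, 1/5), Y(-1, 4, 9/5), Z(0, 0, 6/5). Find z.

A normal to the plane is n = XY × XZ = (7, 14/5, -7).
W lies in the plane iff n · XW = 0.
This gives (-7)z + (7) = 0, so z = 1.

1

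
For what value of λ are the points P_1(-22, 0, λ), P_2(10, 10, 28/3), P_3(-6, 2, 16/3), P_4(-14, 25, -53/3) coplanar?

-10/3

Coplanarity ⇔ det[P_1P_2; P_1P_3; P_1P_4] = 0.
Expanding, this is linear in λ: (432)λ + (1440) = 0.
So λ = -10/3.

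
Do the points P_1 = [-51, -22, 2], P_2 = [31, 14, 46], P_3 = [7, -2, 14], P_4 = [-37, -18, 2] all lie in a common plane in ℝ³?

Yes

With P_1 as base: P_1P_2 = (82, 36, 44), P_1P_3 = (58, 20, 12), P_1P_4 = (14, 4, 0).
P_1P_3 × P_1P_4 = (-48, 168, -48).
P_1P_2 · (P_1P_3 × P_1P_4) = 0.
The scalar triple product vanishes, so the four points are coplanar.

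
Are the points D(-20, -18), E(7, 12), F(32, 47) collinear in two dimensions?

DE = (27, 30), DF = (52, 65).
det[DE; DF] = (27)(65) − (30)(52) = 195.
The determinant is nonzero, so they are not collinear.

No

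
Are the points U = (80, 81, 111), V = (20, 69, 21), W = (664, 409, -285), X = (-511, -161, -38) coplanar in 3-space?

With U as base: UV = (-60, -12, -90), UW = (584, 328, -396), UX = (-591, -242, -149).
UW × UX = (-144704, 321052, 52520).
UV · (UW × UX) = 102816.
Since 102816 ≠ 0, the four points are not coplanar.

No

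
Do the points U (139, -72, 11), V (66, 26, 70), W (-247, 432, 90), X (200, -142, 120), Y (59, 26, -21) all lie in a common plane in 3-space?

The plane through U, V, W has normal n = UV × UW = (-21994, -17007, 1036) and equation n·P = -1821266.
Checking the remaining points: n·X = -1859486, n·Y = -1761584.
Since n·X = -1859486 ≠ -1821266, X is off the plane and the points are not all coplanar.

No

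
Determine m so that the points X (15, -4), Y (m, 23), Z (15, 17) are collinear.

15

The three points are collinear iff det[XY; XZ] = 0.
This determinant is linear in m: (21)m + (-315) = 0, so m = 15.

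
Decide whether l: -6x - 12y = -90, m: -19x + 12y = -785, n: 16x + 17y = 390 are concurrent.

Yes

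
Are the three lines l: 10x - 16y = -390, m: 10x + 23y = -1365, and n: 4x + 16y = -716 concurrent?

Yes

Intersecting l and m: solving the 2×2 system gives (x, y) = (-79, -25).
Substitute into n: (4)(-79) + (16)(-25) = -716.
This equals -716, so (-79, -25) lies on all three lines and they are concurrent.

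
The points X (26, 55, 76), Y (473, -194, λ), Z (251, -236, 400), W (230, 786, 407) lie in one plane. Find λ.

732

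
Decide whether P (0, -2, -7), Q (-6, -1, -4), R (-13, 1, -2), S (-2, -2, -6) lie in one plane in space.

No

A normal to the plane through P, Q, R is n = PQ × PR = (-4, -9, -5).
The plane has equation n·X = 53. For S: n·S = 56.
56 ≠ 53, so S is off the plane.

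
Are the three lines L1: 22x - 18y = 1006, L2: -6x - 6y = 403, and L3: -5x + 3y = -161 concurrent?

No

The three lines meet at one point iff the augmented coefficient matrix [aᵢ bᵢ cᵢ] has rank < 3, i.e. its determinant vanishes.
Here the determinant is 24.
Nonzero, so no common point exists.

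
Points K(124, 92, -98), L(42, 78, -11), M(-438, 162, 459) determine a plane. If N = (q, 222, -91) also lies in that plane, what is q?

Coplanarity requires KL · (KM × KN) = 0.
KL = (-82, -14, 87), KM = (-562, 70, 557); the triple product is linear in q with coefficient -13888 and constant term 1208256.
Setting it to zero: q = 87.

87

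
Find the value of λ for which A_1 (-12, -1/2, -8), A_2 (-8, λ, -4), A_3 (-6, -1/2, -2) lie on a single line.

Direction A_1A_3 = (6, 0, 6). From the x-coordinate of A_2, the parameter along the line is τ = (-8 − (-12))/6 = 2/3.
Then λ = (-1/2) + 2/3·(0) = -1/2.

-1/2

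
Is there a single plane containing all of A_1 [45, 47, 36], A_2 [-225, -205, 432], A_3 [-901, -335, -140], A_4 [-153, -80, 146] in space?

A normal to the plane through A_1, A_2, A_3 is n = A_1A_2 × A_1A_3 = (195624, -422136, -135252).
The plane has equation n·P = -15906384. For A_4: n·A_4 = -15906384.
Equal, so A_4 lies in the plane and all four are coplanar.

Yes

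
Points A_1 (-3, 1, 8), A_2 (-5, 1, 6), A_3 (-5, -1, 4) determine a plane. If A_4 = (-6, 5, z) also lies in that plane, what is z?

9

The plane through A_1, A_2, A_3 has equation −4x − 4y + 4z = 40.
Substituting A_4: (4)z + (4) = 40, so z = 9.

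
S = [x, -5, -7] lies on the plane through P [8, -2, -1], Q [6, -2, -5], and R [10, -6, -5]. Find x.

8

A normal to the plane is n = PQ × PR = (-16, -16, 8).
S lies in the plane iff n · PS = 0.
This gives (-16)x + (128) = 0, so x = 8.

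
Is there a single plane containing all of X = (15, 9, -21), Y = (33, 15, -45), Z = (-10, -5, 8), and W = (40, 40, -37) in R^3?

Yes

A normal to the plane through X, Y, Z is n = XY × XZ = (-162, 78, -102).
The plane has equation n·P = 414. For W: n·W = 414.
Equal, so W lies in the plane and all four are coplanar.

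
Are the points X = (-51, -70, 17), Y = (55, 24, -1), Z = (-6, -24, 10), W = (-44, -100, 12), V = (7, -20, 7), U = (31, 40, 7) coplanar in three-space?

Yes

The plane through X, Y, Z has normal n = XY × XZ = (170, -68, 646) and equation n·P = 7072.
Checking the remaining points: n·W = 7072, n·V = 7072, n·U = 7072.
All equal 7072, so all 6 points lie in one plane.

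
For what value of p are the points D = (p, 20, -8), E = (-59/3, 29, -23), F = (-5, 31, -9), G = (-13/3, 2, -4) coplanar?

-17/3

The points are coplanar iff DE · (DF × DG) = 0.
Expanding, this is linear in p: (-416)p + (-7072/3) = 0.
So p = -17/3.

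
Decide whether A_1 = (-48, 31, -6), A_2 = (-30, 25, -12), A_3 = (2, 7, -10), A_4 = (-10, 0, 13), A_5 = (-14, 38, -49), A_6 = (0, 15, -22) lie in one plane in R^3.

Yes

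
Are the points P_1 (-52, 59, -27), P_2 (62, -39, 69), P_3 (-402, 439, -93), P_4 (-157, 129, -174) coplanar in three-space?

The four points are coplanar iff the 3×3 determinant with rows P_1P_2, P_1P_3, P_1P_4 is zero.
Rows: (114, -98, 96), (-350, 380, -66), (-105, 70, -147).
Expanding along the first row: (114)(-51240) − (-98)(44520) + (96)(15400) = 0.
Zero determinant ⇒ coplanar.

Yes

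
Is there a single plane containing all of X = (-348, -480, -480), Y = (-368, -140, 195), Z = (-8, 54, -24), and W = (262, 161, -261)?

The four points are coplanar iff the 3×3 determinant with rows XY, XZ, XW is zero.
Rows: (-20, 340, 675), (340, 534, 456), (610, 641, 219).
Expanding along the first row: (-20)(-175350) − (340)(-203700) + (675)(-107800) = 0.
Zero determinant ⇒ coplanar.

Yes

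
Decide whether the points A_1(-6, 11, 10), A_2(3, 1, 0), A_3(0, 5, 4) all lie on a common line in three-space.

No

A_1A_2 = (9, -10, -10), A_1A_3 = (6, -6, -6).
A_1A_2 × A_1A_3 = (0, -6, 6).
The cross product is nonzero, so the points do not lie on one line.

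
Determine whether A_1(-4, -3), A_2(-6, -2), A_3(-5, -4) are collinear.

A_1A_2 = (-2, 1), A_1A_3 = (-1, -1).
Twice the signed area of △A_1A_2A_3 is (-2)(-1) − (1)(-1) = 3.
The area is nonzero, so the three points are not collinear.

No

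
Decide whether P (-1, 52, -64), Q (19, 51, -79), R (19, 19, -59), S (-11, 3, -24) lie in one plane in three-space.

No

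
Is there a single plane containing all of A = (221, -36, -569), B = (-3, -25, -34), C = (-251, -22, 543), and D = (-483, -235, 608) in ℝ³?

No

The four points are coplanar iff the 3×3 determinant with rows AB, AC, AD is zero.
Rows: (-224, 11, 535), (-472, 14, 1112), (-704, -199, 1177).
Expanding along the first row: (-224)(237766) − (11)(227304) + (535)(103784) = -235488.
Nonzero ⇒ not coplanar.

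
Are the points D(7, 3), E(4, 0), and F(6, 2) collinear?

DE = (-3, -3), DF = (-1, -1).
Twice the signed area of △DEF is (-3)(-1) − (-3)(-1) = 0.
The triangle is degenerate (zero area), so the points are collinear.

Yes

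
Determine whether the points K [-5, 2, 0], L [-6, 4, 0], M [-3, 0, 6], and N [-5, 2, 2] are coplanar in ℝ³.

No

The four points are coplanar iff the 3×3 determinant with rows KL, KM, KN is zero.
Rows: (-1, 2, 0), (2, -2, 6), (0, 0, 2).
Expanding along the first row: (-1)(-4) − (2)(4) + (0)(0) = -4.
Nonzero ⇒ not coplanar.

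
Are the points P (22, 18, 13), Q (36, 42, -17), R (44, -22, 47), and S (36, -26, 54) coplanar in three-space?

Yes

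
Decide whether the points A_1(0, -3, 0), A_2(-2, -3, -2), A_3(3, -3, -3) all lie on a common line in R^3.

No

A_1A_2 = (-2, 0, -2), A_1A_3 = (3, 0, -3).
A_1A_2 × A_1A_3 = (0, -12, 0).
The cross product is nonzero, so the points do not lie on one line.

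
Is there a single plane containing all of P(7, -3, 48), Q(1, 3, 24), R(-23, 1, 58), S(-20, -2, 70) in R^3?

With P as base: PQ = (-6, 6, -24), PR = (-30, 4, 10), PS = (-27, 1, 22).
PR × PS = (78, 390, 78).
PQ · (PR × PS) = 0.
The scalar triple product vanishes, so the four points are coplanar.

Yes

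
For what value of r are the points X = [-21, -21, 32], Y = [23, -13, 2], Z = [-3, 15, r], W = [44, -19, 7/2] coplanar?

Normal to plane XYW: n = (-168, -696, -432); plane equation n·P = 4320.
Requiring n·Z = 4320: (-432)r + (-9936) = 4320.
So r = -33.

-33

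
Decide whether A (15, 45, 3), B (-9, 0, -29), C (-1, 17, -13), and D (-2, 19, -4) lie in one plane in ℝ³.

Yes

The four points are coplanar iff the 3×3 determinant with rows AB, AC, AD is zero.
Rows: (-24, -45, -32), (-16, -28, -16), (-17, -26, -7).
Expanding along the first row: (-24)(-220) − (-45)(-160) + (-32)(-60) = 0.
Zero determinant ⇒ coplanar.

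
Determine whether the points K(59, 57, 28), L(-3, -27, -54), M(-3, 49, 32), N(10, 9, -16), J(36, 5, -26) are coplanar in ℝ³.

Yes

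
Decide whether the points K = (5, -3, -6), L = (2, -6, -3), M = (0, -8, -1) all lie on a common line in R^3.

Yes

KL = (-3, -3, 3), KM = (-5, -5, 5).
Each component of KM is 5/3 times the corresponding component of KL, so KM = 5/3·KL and the points are collinear.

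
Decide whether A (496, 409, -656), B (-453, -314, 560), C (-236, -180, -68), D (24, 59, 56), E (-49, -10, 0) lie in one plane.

The plane through A, B, C has normal n = AB × AC = (291100, -332100, 29725) and equation n·P = -10942900.
Checking the remaining points: n·D = -10942900, n·E = -10942900.
All equal -10942900, so all 5 points lie in one plane.

Yes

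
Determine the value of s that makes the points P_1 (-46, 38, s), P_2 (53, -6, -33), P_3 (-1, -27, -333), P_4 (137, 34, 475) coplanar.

-118

Coplanarity ⇔ det[P_1P_2; P_1P_3; P_1P_4] = 0.
Expanding, this is linear in s: (396)s + (46728) = 0.
So s = -118.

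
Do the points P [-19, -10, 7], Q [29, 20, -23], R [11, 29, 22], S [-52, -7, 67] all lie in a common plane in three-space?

Yes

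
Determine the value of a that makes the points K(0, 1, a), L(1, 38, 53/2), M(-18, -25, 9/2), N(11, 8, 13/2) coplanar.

17/2

The points are coplanar iff KL · (KM × KN) = 0.
Expanding, this is linear in a: (-1200)a + (10200) = 0.
So a = 17/2.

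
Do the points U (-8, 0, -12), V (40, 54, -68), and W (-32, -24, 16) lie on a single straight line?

No

UV = (48, 54, -56), UW = (-24, -24, 28).
Comparing components 2 and 3: (54)(28) − (-56)(-24) = 168 ≠ 0, so UV and UW are not parallel and the points are not collinear.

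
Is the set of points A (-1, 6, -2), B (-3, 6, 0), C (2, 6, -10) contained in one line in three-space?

No

AB = (-2, 0, 2), AC = (3, 0, -8).
Comparing components 3 and 1: (2)(3) − (-2)(-8) = -10 ≠ 0, so AB and AC are not parallel and the points are not collinear.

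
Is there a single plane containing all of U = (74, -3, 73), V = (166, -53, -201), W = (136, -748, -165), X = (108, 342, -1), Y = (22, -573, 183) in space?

The plane through U, V, W has normal n = UV × UW = (-192230, 4908, -65440) and equation n·P = -19016864.
Checking the remaining points: n·X = -19016864, n·Y = -19016864.
All equal -19016864, so all 5 points lie in one plane.

Yes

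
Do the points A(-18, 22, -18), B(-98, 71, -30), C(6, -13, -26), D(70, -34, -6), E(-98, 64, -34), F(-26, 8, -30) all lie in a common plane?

The plane through A, B, C has normal n = AB × AC = (-812, -928, 1624) and equation n·P = -35032.
Checking the remaining points: n·D = -35032, n·E = -35032, n·F = -35032.
All equal -35032, so all 6 points lie in one plane.

Yes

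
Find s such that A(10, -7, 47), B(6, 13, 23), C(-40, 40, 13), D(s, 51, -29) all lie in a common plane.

10

Normal to plane ABC: n = (448, 1064, 812); plane equation n·P = 35196.
Requiring n·D = 35196: (448)s + (30716) = 35196.
So s = 10.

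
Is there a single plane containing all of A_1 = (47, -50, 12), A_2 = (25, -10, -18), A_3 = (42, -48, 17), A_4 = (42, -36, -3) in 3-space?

With A_1 as base: A_1A_2 = (-22, 40, -30), A_1A_3 = (-5, 2, 5), A_1A_4 = (-5, 14, -15).
A_1A_3 × A_1A_4 = (-100, -100, -60).
A_1A_2 · (A_1A_3 × A_1A_4) = 0.
The scalar triple product vanishes, so the four points are coplanar.

Yes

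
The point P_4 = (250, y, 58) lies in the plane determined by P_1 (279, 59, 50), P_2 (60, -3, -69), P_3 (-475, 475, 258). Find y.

75

Coplanarity requires P_1P_2 · (P_1P_3 × P_1P_4) = 0.
P_1P_2 = (-219, -62, -119), P_1P_3 = (-754, 416, 208); the triple product is linear in y with coefficient 135278 and constant term -10145850.
Setting it to zero: y = 75.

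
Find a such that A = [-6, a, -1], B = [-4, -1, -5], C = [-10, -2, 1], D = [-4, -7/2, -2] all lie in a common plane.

The points are coplanar iff AB · (AC × AD) = 0.
Expanding, this is linear in a: (-18)a + (-54) = 0.
So a = -3.

-3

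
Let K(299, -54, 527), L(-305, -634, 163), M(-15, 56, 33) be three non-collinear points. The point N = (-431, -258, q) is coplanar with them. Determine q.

-281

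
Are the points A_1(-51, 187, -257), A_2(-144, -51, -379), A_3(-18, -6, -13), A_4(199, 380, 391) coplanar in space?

No

A normal to the plane through A_1, A_2, A_3 is n = A_1A_2 × A_1A_3 = (-81618, 18666, 25803).
The plane has equation n·P = 1021689. For A_4: n·A_4 = 940071.
940071 ≠ 1021689, so A_4 is off the plane.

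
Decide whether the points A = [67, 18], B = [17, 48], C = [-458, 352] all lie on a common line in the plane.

No

AB = (-50, 30), AC = (-525, 334).
Twice the signed area of △ABC is (-50)(334) − (30)(-525) = -950.
The area is nonzero, so the three points are not collinear.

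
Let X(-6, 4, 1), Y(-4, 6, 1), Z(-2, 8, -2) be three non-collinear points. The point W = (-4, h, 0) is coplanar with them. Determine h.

6

A normal to the plane is n = XY × XZ = (-6, 6, 0).
W lies in the plane iff n · XW = 0.
This gives (6)h + (-36) = 0, so h = 6.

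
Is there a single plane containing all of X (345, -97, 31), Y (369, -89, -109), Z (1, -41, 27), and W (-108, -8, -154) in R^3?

Yes

The four points are coplanar iff the 3×3 determinant with rows XY, XZ, XW is zero.
Rows: (24, 8, -140), (-344, 56, -4), (-453, 89, -185).
Expanding along the first row: (24)(-10004) − (8)(61828) + (-140)(-5248) = 0.
Zero determinant ⇒ coplanar.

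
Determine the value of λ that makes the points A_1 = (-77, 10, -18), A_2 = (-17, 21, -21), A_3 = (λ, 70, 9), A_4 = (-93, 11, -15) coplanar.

The points are coplanar iff A_1A_2 · (A_1A_3 × A_1A_4) = 0.
Expanding, this is linear in λ: (-36)λ + (-1224) = 0.
So λ = -34.

-34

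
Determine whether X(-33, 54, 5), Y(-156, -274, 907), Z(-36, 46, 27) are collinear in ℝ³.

XY = (-123, -328, 902), XZ = (-3, -8, 22).
Each component of XZ is 1/41 times the corresponding component of XY, so XZ = 1/41·XY and the points are collinear.

Yes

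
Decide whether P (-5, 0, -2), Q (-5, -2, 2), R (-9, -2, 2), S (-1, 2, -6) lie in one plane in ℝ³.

A normal to the plane through P, Q, R is n = PQ × PR = (0, -16, -8).
The plane has equation n·X = 16. For S: n·S = 16.
Equal, so S lies in the plane and all four are coplanar.

Yes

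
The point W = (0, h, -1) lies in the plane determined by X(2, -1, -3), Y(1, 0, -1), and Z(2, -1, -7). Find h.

The plane through X, Y, Z has equation −4x − 4y = -4.
Substituting W: (-4)h + (0) = -4, so h = 1.

1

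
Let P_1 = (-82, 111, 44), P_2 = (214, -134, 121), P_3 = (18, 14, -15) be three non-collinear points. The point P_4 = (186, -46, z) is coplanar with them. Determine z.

A normal to the plane is n = P_1P_2 × P_1P_3 = (21924, 25164, -4212).
P_4 lies in the plane iff n · P_1P_4 = 0.
This gives (-4212)z + (2110212) = 0, so z = 501.

501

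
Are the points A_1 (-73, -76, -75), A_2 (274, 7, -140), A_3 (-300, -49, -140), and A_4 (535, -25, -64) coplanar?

A normal to the plane through A_1, A_2, A_3 is n = A_1A_2 × A_1A_3 = (-3640, 37310, 28210).
The plane has equation n·P = -4685590. For A_4: n·A_4 = -4685590.
Equal, so A_4 lies in the plane and all four are coplanar.

Yes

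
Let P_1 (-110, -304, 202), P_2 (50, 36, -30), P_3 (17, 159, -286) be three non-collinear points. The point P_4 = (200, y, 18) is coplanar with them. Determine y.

The plane through P_1, P_2, P_3 has equation −58504x + 48616y + 30900z = -2102024.
Substituting P_4: (48616)y + (-11144600) = -2102024, so y = 186.

186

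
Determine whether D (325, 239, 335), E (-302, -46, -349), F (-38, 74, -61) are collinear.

Yes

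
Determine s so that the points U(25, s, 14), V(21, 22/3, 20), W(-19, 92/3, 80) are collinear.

Collinearity requires UV × UW = 0; each component is linear in s.
The x-component gives (-60)s + (300) = 0, so s = 5.
The remaining components then also vanish.

5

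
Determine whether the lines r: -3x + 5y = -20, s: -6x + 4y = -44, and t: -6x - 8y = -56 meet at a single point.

Intersecting r and s: solving the 2×2 system gives (x, y) = (70/9, 2/3).
Substitute into t: (-6)(70/9) + (-8)(2/3) = -52.
But t requires -56 ≠ -52, so the three lines have no common point.

No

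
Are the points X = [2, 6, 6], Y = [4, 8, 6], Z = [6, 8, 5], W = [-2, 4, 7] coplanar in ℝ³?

Yes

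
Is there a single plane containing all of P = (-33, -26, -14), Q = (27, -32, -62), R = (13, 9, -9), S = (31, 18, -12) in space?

Yes

With P as base: PQ = (60, -6, -48), PR = (46, 35, 5), PS = (64, 44, 2).
PR × PS = (-150, 228, -216).
PQ · (PR × PS) = 0.
The scalar triple product vanishes, so the four points are coplanar.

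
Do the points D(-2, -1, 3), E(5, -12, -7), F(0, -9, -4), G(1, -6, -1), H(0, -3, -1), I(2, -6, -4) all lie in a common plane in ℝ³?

No

The plane through D, E, F has normal n = DE × DF = (-3, 29, -34) and equation n·P = -125.
Checking the remaining points: n·G = -143, n·H = -53, n·I = -44.
Since n·G = -143 ≠ -125, G is off the plane and the points are not all coplanar.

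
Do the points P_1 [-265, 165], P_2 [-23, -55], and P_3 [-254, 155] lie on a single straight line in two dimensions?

P_1P_2 = (242, -220), P_1P_3 = (11, -10).
Twice the signed area of △P_1P_2P_3 is (242)(-10) − (-220)(11) = 0.
The triangle is degenerate (zero area), so the points are collinear.

Yes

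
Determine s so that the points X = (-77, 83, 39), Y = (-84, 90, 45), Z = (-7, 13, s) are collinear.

-21

Direction XY = (-7, 7, 6). From the x-coordinate of Z, the parameter along the line is τ = (-7 − (-77))/(-7) = -10.
Then s = 39 + (-10)·(6) = -21.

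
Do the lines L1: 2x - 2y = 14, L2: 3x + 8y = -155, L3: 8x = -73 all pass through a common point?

No

The three lines meet at one point iff the augmented coefficient matrix [aᵢ bᵢ cᵢ] has rank < 3, i.e. its determinant vanishes.
Here the determinant is -22.
Nonzero, so no common point exists.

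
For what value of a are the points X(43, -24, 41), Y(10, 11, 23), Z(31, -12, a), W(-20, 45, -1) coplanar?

Normal to plane XYW: n = (-228, -252, -72); plane equation n·P = -6708.
Requiring n·Z = -6708: (-72)a + (-4044) = -6708.
So a = 37.

37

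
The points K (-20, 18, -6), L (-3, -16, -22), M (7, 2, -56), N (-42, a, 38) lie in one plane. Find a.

Normal to plane KLM: n = (1444, 418, 646); plane equation n·P = -25232.
Requiring n·N = -25232: (418)a + (-36100) = -25232.
So a = 26.

26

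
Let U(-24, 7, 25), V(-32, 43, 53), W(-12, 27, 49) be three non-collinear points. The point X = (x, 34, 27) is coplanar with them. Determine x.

-67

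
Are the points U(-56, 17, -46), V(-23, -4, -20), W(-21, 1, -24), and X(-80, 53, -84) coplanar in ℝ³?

No

The four points are coplanar iff the 3×3 determinant with rows UV, UW, UX is zero.
Rows: (33, -21, 26), (35, -16, 22), (-24, 36, -38).
Expanding along the first row: (33)(-184) − (-21)(-802) + (26)(876) = -138.
Nonzero ⇒ not coplanar.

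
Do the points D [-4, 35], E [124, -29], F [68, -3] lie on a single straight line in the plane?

DE = (128, -64), DF = (72, -38).
If collinear, DF would be a scalar multiple of DE. But (128)·(-38) ≠ (-64)·(72) (difference -256), so they are not parallel; the points are not collinear.

No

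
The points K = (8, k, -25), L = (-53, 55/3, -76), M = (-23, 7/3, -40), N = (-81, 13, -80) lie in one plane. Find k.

The points are coplanar iff KL · (KM × KN) = 0.
Expanding, this is linear in k: (888)k + (-888) = 0.
So k = 1.

1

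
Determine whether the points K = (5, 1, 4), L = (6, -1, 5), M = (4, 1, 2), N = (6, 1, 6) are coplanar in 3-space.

A normal to the plane through K, L, M is n = KL × KM = (4, 1, -2).
The plane has equation n·P = 13. For N: n·N = 13.
Equal, so N lies in the plane and all four are coplanar.

Yes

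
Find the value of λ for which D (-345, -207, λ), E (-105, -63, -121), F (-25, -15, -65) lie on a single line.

Collinearity requires DE × DF = 0; each component is linear in λ.
The x-component gives (48)λ + (13872) = 0, so λ = -289.
The remaining components then also vanish.

-289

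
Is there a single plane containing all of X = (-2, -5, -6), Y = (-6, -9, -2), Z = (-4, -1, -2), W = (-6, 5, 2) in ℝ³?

With X as base: XY = (-4, -4, 4), XZ = (-2, 4, 4), XW = (-4, 10, 8).
XZ × XW = (-8, 0, -4).
XY · (XZ × XW) = 16.
Since 16 ≠ 0, the four points are not coplanar.

No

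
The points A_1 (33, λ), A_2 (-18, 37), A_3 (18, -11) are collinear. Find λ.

The three points are collinear iff det[A_1A_2; A_1A_3] = 0.
This determinant is linear in λ: (36)λ + (1116) = 0, so λ = -31.

-31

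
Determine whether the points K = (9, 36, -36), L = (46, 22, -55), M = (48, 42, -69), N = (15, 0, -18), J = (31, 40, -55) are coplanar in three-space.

Yes

The plane through K, L, M has normal n = KL × KM = (576, 480, 768) and equation n·P = -5184.
Checking the remaining points: n·N = -5184, n·J = -5184.
All equal -5184, so all 5 points lie in one plane.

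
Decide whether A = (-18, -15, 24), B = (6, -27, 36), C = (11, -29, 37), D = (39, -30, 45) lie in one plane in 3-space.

With A as base: AB = (24, -12, 12), AC = (29, -14, 13), AD = (57, -15, 21).
AC × AD = (-99, 132, 363).
AB · (AC × AD) = 396.
Since 396 ≠ 0, the four points are not coplanar.

No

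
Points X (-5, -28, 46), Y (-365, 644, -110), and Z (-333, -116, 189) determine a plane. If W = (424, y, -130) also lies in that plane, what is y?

Coplanarity requires XY · (XZ × XW) = 0.
XY = (-360, 672, -156), XZ = (-328, -88, 143); the triple product is linear in y with coefficient 102648 and constant term -6158880.
Setting it to zero: y = 60.

60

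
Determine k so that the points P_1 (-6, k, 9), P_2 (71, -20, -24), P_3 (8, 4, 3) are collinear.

Collinearity requires P_1P_2 × P_1P_3 = 0; each component is linear in k.
The x-component gives (-27)k + (252) = 0, so k = 28/3.
The remaining components then also vanish.

28/3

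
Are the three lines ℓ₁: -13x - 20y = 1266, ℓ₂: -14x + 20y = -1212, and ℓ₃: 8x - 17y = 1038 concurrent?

Yes

Intersecting ℓ₁ and ℓ₂: solving the 2×2 system gives (x, y) = (-2, -62).
Substitute into ℓ₃: (8)(-2) + (-17)(-62) = 1038.
This equals 1038, so (-2, -62) lies on all three lines and they are concurrent.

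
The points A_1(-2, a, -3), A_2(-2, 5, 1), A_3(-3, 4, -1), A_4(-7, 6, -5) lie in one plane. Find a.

Coplanarity ⇔ det[A_1A_2; A_1A_3; A_1A_4] = 0.
Expanding, this is linear in a: (-4)a + (-4) = 0.
So a = -1.

-1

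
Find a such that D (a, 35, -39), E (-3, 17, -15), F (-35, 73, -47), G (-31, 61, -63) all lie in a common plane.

-15

The points are coplanar iff DE · (DF × DG) = 0.
Expanding, this is linear in a: (1280)a + (19200) = 0.
So a = -15.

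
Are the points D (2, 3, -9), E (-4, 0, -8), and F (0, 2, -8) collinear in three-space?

No

DE = (-6, -3, 1), DF = (-2, -1, 1).
Comparing components 2 and 3: (-3)(1) − (1)(-1) = -2 ≠ 0, so DE and DF are not parallel and the points are not collinear.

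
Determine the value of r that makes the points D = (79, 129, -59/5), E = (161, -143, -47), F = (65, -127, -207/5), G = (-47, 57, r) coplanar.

-77/5

Normal to plane DEF: n = (-960, 2920, -24800); plane equation n·P = 593480.
Requiring n·G = 593480: (-24800)r + (211560) = 593480.
So r = -77/5.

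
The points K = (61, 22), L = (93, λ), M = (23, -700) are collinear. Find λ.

The three points are collinear iff det[KL; KM] = 0.
This determinant is linear in λ: (38)λ + (-23940) = 0, so λ = 630.

630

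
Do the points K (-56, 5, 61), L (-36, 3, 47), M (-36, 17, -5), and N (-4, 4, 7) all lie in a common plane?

No

With K as base: KL = (20, -2, -14), KM = (20, 12, -66), KN = (52, -1, -54).
KM × KN = (-714, -2352, -644).
KL · (KM × KN) = -560.
Since -560 ≠ 0, the four points are not coplanar.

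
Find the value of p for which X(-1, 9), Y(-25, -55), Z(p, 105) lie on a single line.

35

The three points are collinear iff det[XY; XZ] = 0.
This determinant is linear in p: (64)p + (-2240) = 0, so p = 35.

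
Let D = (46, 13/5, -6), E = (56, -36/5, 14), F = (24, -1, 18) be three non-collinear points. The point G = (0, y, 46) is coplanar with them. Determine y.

-28/5

The plane through D, E, F has equation −(816/5)x − 680y − (1258/5)z = -38828/5.
Substituting G: (-680)y + (-57868/5) = -38828/5, so y = -28/5.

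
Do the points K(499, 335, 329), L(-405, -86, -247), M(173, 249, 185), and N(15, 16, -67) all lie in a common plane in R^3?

No

The four points are coplanar iff the 3×3 determinant with rows KL, KM, KN is zero.
Rows: (-904, -421, -576), (-326, -86, -144), (-484, -319, -396).
Expanding along the first row: (-904)(-11880) − (-421)(59400) + (-576)(62370) = -178200.
Nonzero ⇒ not coplanar.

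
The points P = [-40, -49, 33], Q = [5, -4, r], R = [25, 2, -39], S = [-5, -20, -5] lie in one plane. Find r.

-12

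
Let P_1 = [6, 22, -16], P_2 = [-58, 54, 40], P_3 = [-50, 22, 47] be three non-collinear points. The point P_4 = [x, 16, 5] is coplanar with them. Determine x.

The plane through P_1, P_2, P_3 has equation 2016x + 896y + 1792z = 3136.
Substituting P_4: (2016)x + (23296) = 3136, so x = -10.

-10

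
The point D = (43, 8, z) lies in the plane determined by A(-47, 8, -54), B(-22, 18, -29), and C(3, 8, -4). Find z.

The plane through A, B, C has equation 500x − 500z = 3500.
Substituting D: (-500)z + (21500) = 3500, so z = 36.

36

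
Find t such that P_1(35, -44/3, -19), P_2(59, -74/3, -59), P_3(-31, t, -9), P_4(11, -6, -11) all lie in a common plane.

26/3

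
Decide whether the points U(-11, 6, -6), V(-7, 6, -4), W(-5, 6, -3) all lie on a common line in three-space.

UV = (4, 0, 2), UW = (6, 0, 3).
Each component of UW is 3/2 times the corresponding component of UV, so UW = 3/2·UV and the points are collinear.

Yes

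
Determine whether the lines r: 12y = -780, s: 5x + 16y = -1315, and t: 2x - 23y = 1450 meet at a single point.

No

Intersecting r and s: solving the 2×2 system gives (x, y) = (-55, -65).
Substitute into t: (2)(-55) + (-23)(-65) = 1385.
But t requires 1450 ≠ 1385, so the three lines have no common point.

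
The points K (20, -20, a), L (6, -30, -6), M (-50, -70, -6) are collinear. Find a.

Collinearity requires KL × KM = 0; each component is linear in a.
The x-component gives (-40)a + (-240) = 0, so a = -6.
The remaining components then also vanish.

-6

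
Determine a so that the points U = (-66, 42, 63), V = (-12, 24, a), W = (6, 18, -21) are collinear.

0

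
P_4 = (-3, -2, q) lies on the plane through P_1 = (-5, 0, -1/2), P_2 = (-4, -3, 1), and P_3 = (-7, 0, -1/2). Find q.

1/2

A normal to the plane is n = P_1P_2 × P_1P_3 = (0, -3, -6).
P_4 lies in the plane iff n · P_1P_4 = 0.
This gives (-6)q + (3) = 0, so q = 1/2.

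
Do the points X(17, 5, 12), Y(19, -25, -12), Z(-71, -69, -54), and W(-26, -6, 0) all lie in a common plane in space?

With X as base: XY = (2, -30, -24), XZ = (-88, -74, -66), XW = (-43, -11, -12).
XZ × XW = (162, 1782, -2214).
XY · (XZ × XW) = 0.
The scalar triple product vanishes, so the four points are coplanar.

Yes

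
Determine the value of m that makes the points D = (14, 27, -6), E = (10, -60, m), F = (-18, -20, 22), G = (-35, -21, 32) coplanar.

Coplanarity ⇔ det[DE; DF; DG] = 0.
Expanding, this is linear in m: (-767)m + (10738) = 0.
So m = 14.

14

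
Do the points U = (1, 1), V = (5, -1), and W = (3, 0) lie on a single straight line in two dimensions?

Yes

UV = (4, -2), UW = (2, -1).
det[UV; UW] = (4)(-1) − (-2)(2) = 0.
The determinant is zero, so the points are collinear.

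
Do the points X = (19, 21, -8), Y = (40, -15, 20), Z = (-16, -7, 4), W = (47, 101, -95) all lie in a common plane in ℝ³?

With X as base: XY = (21, -36, 28), XZ = (-35, -28, 12), XW = (28, 80, -87).
XZ × XW = (1476, -2709, -2016).
XY · (XZ × XW) = 72072.
Since 72072 ≠ 0, the four points are not coplanar.

No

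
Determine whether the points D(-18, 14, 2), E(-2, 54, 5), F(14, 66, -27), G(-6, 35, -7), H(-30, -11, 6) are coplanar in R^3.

Yes

The plane through D, E, F has normal n = DE × DF = (-1316, 560, -448) and equation n·P = 30632.
Checking the remaining points: n·G = 30632, n·H = 30632.
All equal 30632, so all 5 points lie in one plane.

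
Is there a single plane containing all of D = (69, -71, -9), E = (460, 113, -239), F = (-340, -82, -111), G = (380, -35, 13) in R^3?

No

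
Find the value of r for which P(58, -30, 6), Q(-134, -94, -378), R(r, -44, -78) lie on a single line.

Direction PQ = (-192, -64, -384). From the y-coordinate of R, the parameter along the line is τ = (-44 − (-30))/(-64) = 7/32.
Then r = 58 + 7/32·(-192) = 16.

16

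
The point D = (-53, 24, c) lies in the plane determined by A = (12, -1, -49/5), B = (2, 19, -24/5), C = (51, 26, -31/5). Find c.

-2/5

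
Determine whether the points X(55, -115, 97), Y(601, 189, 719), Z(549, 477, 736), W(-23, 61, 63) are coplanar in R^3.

No

The four points are coplanar iff the 3×3 determinant with rows XY, XZ, XW is zero.
Rows: (546, 304, 622), (494, 592, 639), (-78, 176, -34).
Expanding along the first row: (546)(-132592) − (304)(33046) + (622)(133120) = 359424.
Nonzero ⇒ not coplanar.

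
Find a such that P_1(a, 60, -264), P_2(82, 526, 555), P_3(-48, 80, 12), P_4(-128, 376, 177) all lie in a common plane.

-268

Coplanarity ⇔ det[P_1P_2; P_1P_3; P_1P_4] = 0.
Expanding, this is linear in a: (-87138)a + (-23352984) = 0.
So a = -268.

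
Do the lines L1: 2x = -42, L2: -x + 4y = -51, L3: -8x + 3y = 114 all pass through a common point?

Yes

The three lines meet at one point iff the augmented coefficient matrix [aᵢ bᵢ cᵢ] has rank < 3, i.e. its determinant vanishes.
Here the determinant is 0.
It vanishes, so the lines are concurrent at (-21, -18).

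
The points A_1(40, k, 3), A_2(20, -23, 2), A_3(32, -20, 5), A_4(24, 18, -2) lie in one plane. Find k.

14

Coplanarity ⇔ det[A_1A_2; A_1A_3; A_1A_4] = 0.
Expanding, this is linear in k: (-60)k + (840) = 0.
So k = 14.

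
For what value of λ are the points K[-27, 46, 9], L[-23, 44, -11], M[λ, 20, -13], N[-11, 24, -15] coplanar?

The points are coplanar iff KL · (KM × KN) = 0.
Expanding, this is linear in λ: (392)λ + (3528) = 0.
So λ = -9.

-9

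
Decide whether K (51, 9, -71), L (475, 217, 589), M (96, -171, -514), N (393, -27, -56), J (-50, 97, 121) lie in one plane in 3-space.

Yes

The plane through K, L, M has normal n = KL × KM = (26656, 217532, -85680) and equation n·P = 9400524.
Checking the remaining points: n·N = 9400524, n·J = 9400524.
All equal 9400524, so all 5 points lie in one plane.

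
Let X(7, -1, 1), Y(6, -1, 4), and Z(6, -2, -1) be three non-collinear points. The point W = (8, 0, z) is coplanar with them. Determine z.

3

The plane through X, Y, Z has equation 3x − 5y + 1z = 27.
Substituting W: (1)z + (24) = 27, so z = 3.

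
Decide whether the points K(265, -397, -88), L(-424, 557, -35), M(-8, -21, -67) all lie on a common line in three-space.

No

KL = (-689, 954, 53), KM = (-273, 376, 21).
KL × KM = (106, 0, 1378).
The cross product is nonzero, so the points do not lie on one line.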